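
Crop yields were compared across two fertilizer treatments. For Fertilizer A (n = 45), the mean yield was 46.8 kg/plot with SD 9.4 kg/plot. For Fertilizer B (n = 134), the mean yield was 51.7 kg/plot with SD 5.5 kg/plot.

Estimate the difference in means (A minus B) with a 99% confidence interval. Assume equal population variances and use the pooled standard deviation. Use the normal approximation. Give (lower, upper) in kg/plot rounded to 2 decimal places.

s_p = √[((n₁−1)s₁² + (n₂−1)s₂²)/(n₁+n₂−2)] = √[(44·9.4² + 133·5.5²)/177] = 6.6855.
SE = 6.6855·√(1/45 + 1/134) = 1.1519.
With z* = 2.576, margin = 2.576 × 1.1519 = 2.9673.
x̄₁ − x̄₂ = 46.8 − 51.7 = -4.9000; interval -4.9000 ± 2.9673 = (-7.87, -1.93).

(-7.87, -1.93)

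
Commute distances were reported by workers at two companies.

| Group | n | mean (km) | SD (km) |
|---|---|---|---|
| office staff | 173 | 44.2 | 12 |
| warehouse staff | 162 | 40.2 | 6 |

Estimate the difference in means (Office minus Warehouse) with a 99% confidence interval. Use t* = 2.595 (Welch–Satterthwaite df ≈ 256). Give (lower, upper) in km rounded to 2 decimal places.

(1.34, 6.66)

SE₁ = s₁/√n₁ = 12/√173 = 0.9123; SE₂ = 6/√162 = 0.4714.
Independent samples, unequal variances: SE_diff = √(SE₁² + SE₂²) = √(0.83229129 + 0.22221796) = 1.0269.
t* = 2.595, so margin of error = 2.595 × 1.0269 = 2.6648.
Difference in means = 44.2 − 40.2 = 4.0000.
4.0000 ± 2.6648 → (1.34, 6.66).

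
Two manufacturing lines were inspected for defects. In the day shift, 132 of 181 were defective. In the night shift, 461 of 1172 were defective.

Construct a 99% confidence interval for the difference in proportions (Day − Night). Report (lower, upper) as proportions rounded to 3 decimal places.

First, p̂₁ = 132/181 = 0.7293; p̂₂ = 461/1172 = 0.3933.
The two standard errors are √(0.7293×0.2707/181) = 0.03303 and √(0.3933×0.6067/1172) = 0.01427.
Because the samples are independent, SE_diff = √(0.03303² + 0.01427²) = 0.03598.
Using z* = 2.576 for 99%, ME = 2.576 × 0.03598 = 0.09268.
p̂₁ − p̂₂ = 0.3360; interval 0.3360 ± 0.09268 gives (0.243, 0.429).

(0.243, 0.429)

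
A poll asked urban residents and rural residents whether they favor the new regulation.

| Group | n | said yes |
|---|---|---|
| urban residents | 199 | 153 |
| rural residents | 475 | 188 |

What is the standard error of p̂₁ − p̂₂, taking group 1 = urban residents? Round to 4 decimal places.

0.0374

p̂₁ = 153/199 = 0.7688 and p̂₂ = 188/475 = 0.3958.
SE₁ = √(p̂₁(1−p̂₁)/n₁) = √(0.7688·0.2312/199) = 0.02989; SE₂ = √(0.3958·0.6042/475) = 0.02244.
Independent samples: SE of the difference = √(SE₁² + SE₂²) = √(0.0008934121 + 0.0005035536) = 0.03738.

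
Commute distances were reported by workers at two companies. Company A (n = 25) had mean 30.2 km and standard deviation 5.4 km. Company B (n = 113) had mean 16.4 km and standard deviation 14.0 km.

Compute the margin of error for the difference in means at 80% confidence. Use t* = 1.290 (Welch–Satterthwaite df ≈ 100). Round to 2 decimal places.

SE₁ = s₁/√n₁ = 5.4/√25 = 1.0800; SE₂ = 14.0/√113 = 1.3170.
Independent samples, unequal variances: SE_diff = √(SE₁² + SE₂²) = √(1.1664 + 1.734489) = 1.7032.
t* = 1.290, so margin of error = 1.290 × 1.7032 = 2.1971.

2.20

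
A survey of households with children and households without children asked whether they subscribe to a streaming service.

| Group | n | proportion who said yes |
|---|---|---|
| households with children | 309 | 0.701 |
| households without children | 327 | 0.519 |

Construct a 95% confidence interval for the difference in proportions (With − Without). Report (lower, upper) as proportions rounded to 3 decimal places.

The two standard errors are √(0.7010×0.2990/309) = 0.02604 and √(0.5190×0.4810/327) = 0.02763.
Because the samples are independent, SE_diff = √(0.02604² + 0.02763²) = 0.03797.
Using z* = 1.960 for 95%, ME = 1.960 × 0.03797 = 0.07442.
p̂₁ − p̂₂ = 0.1820; interval 0.1820 ± 0.07442 gives (0.108, 0.256).

(0.108, 0.256)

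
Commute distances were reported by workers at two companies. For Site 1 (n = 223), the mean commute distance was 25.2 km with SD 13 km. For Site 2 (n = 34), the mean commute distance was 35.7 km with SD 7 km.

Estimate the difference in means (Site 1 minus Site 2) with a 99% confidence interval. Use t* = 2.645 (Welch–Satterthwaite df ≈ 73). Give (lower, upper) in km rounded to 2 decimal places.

(-14.42, -6.58)

SE₁ = s₁/√n₁ = 13/√223 = 0.8705; SE₂ = 7/√34 = 1.2005.
Independent samples, unequal variances: SE_diff = √(SE₁² + SE₂²) = √(0.75777025 + 1.44120025) = 1.4829.
t* = 2.645, so margin of error = 2.645 × 1.4829 = 3.9223.
Difference in means = 25.2 − 35.7 = -10.5000.
-10.5000 ± 3.9223 → (-14.42, -6.58).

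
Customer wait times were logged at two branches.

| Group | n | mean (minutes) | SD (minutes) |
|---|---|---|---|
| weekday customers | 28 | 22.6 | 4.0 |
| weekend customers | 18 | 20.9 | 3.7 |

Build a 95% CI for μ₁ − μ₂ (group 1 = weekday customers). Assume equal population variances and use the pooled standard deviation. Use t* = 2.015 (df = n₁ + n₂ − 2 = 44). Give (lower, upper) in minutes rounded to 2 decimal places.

s_p = √[((n₁−1)s₁² + (n₂−1)s₂²)/(n₁+n₂−2)] = √[(27·4.0² + 17·3.7²)/44] = 3.8868.
SE = 3.8868·√(1/28 + 1/18) = 1.1742.
With t* = 2.015, margin = 2.015 × 1.1742 = 2.3660.
x̄₁ − x̄₂ = 22.6 − 20.9 = 1.7000; interval 1.7000 ± 2.3660 = (-0.67, 4.07).

(-0.67, 4.07)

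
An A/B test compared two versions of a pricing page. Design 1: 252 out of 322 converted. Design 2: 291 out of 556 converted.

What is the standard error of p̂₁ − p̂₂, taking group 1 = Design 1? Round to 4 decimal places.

0.0313

First, p̂₁ = 252/322 = 0.7826; p̂₂ = 291/556 = 0.5234.
The two standard errors are √(0.7826×0.2174/322) = 0.02299 and √(0.5234×0.4766/556) = 0.02118.
Because the samples are independent, SE_diff = √(0.02299² + 0.02118²) = 0.03126.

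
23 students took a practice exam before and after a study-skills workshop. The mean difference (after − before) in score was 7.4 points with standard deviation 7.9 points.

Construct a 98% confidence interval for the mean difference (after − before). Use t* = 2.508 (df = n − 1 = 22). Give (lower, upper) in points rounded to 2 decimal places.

(3.27, 11.53)

Paired design: SE = s_d/√n = 7.9/√23 = 1.6473.
t* = 2.508; margin of error = 2.508 × 1.6473 = 4.1314.
7.4 ± 4.1314 → (3.27, 11.53).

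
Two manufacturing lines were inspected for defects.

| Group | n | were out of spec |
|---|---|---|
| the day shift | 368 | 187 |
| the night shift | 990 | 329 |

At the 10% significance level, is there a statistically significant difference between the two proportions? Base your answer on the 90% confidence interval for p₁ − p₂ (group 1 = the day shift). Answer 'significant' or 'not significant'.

p̂₁ = 187/368 = 0.5082 and p̂₂ = 329/990 = 0.3323.
SE₁ = √(p̂₁(1−p̂₁)/n₁) = √(0.5082·0.4918/368) = 0.02606; SE₂ = √(0.3323·0.6677/990) = 0.01497.
Independent samples: SE of the difference = √(SE₁² + SE₂²) = √(0.0006791236 + 0.0002241009) = 0.03005.
z* for 90% confidence is 1.645, so the margin of error is 1.645 × 0.03005 = 0.04943.
Point estimate p̂₁ − p̂₂ = 0.5082 − 0.3323 = 0.1759.
0.1759 ± 0.04943 → (0.12647, 0.22533).
The interval (0.12647, 0.22533) does not contain 0, so the difference is significant.

significant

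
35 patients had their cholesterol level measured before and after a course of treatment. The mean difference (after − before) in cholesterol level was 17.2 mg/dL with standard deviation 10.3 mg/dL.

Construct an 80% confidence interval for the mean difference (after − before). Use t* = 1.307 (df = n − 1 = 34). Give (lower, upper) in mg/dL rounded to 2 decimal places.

This is a matched-pairs design, so SE = s_d/√n = 10.3/√35 = 1.7410.
Margin = 1.307 × 1.7410 = 2.2755; the interval is 17.2 ± 2.2755 = (14.92, 19.48).

(14.92, 19.48)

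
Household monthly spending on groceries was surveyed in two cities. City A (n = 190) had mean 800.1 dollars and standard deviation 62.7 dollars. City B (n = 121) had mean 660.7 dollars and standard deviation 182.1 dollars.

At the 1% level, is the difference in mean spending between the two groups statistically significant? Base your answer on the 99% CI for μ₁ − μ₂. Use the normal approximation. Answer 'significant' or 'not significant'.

significant

SE₁ = s₁/√n₁ = 62.7/√190 = 4.5487; SE₂ = 182.1/√121 = 16.5545.
Independent samples, unequal variances: SE_diff = √(SE₁² + SE₂²) = √(20.69067169 + 274.05147025) = 17.1681.
z* = 2.576, so margin of error = 2.576 × 17.1681 = 44.2250.
Difference in means = 800.1 − 660.7 = 139.4000.
139.4000 ± 44.2250 → (95.1750, 183.6250).
The interval (95.1750, 183.6250) does not contain 0, so the difference is significant.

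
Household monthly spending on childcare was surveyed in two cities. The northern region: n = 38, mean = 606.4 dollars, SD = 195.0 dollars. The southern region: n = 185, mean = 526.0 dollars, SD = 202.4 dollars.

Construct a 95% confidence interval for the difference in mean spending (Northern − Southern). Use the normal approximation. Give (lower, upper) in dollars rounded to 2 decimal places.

(11.88, 148.92)

Per-group SEs: s₁/√n₁ = 195.0/√38 = 31.6332, s₂/√n₂ = 202.4/√185 = 14.8807.
Unpooled SE of the difference: √(1000.65934224 + 221.43523249) = 34.9585.
Margin of error = z* · SE = 1.960 × 34.9585 = 68.5187.
x̄₁ − x̄₂ = 606.4 − 526.0 = 80.4000.
CI: 80.4000 ± 68.5187 = (11.88, 148.92).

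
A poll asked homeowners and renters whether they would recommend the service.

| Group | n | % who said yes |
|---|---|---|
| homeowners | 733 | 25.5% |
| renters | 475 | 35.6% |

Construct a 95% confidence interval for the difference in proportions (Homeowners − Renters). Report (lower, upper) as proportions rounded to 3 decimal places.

SE₁ = √(p̂₁(1−p̂₁)/n₁) = √(0.2550·0.7450/733) = 0.01610; SE₂ = √(0.3560·0.6440/475) = 0.02197.
Independent samples: SE of the difference = √(SE₁² + SE₂²) = √(0.00025921 + 0.0004826809) = 0.02724.
z* for 95% confidence is 1.960, so the margin of error is 1.960 × 0.02724 = 0.05339.
Point estimate p̂₁ − p̂₂ = 0.2550 − 0.3560 = -0.1010.
-0.1010 ± 0.05339 → (-0.154, -0.048).

(-0.154, -0.048)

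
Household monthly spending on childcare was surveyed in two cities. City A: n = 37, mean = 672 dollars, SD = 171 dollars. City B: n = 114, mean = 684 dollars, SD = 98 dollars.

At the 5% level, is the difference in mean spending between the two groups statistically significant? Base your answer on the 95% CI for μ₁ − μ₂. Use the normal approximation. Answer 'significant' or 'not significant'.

Per-group SEs: s₁/√n₁ = 171/√37 = 28.1122, s₂/√n₂ = 98/√114 = 9.1785.
Unpooled SE of the difference: √(790.29578884 + 84.24486225) = 29.5726.
Margin of error = z* · SE = 1.960 × 29.5726 = 57.9623.
x̄₁ − x̄₂ = 672 − 684 = -12.0000.
CI: -12.0000 ± 57.9623 = (-69.9623, 45.9623).
The interval (-69.9623, 45.9623) contains 0, so the difference is not significant.

not significant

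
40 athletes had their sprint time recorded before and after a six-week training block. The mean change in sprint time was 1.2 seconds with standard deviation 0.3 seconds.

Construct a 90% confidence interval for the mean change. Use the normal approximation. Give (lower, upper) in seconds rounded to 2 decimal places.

This is a matched-pairs design, so SE = s_d/√n = 0.3/√40 = 0.0474.
Margin = 1.645 × 0.0474 = 0.0780; the interval is 1.2 ± 0.0780 = (1.12, 1.28).

(1.12, 1.28)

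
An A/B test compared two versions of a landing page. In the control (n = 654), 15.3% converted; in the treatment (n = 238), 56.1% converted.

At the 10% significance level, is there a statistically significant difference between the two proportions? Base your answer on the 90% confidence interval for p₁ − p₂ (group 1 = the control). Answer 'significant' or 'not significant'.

significant

Each SE is √(p̂(1−p̂)/n): √(0.1530·0.8470/654) = 0.01408 and √(0.5610·0.4390/238) = 0.03217.
SE(p̂₁ − p̂₂) = √(SE₁² + SE₂²) = √(0.0001982464 + 0.0010349089) = 0.03512, since the two samples are independent.
At 90% confidence z* = 1.645; margin = 1.645 × 0.03512 = 0.05777.
The difference is 0.1530 − 0.5610 = -0.4080, so the interval is -0.4080 ± 0.05777 = (-0.46577, -0.35023).
The interval (-0.46577, -0.35023) does not contain 0, so the difference is significant.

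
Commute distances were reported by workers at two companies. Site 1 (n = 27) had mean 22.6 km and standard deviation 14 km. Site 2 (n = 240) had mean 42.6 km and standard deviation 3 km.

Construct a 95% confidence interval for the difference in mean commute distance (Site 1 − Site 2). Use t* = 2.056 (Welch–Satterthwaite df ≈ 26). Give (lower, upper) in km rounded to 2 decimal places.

SE₁ = s₁/√n₁ = 14/√27 = 2.6943; SE₂ = 3/√240 = 0.1936.
Independent samples, unequal variances: SE_diff = √(SE₁² + SE₂²) = √(7.25925249 + 0.03748096) = 2.7012.
t* = 2.056, so margin of error = 2.056 × 2.7012 = 5.5537.
Difference in means = 22.6 − 42.6 = -20.0000.
-20.0000 ± 5.5537 → (-25.55, -14.45).

(-25.55, -14.45)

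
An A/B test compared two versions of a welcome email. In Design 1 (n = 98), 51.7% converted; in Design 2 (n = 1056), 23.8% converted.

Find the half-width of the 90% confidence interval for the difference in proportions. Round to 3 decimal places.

The two standard errors are √(0.5170×0.4830/98) = 0.05048 and √(0.2380×0.7620/1056) = 0.01310.
Because the samples are independent, SE_diff = √(0.05048² + 0.01310²) = 0.05215.
Using z* = 1.645 for 90%, ME = 1.645 × 0.05215 = 0.08579.

0.086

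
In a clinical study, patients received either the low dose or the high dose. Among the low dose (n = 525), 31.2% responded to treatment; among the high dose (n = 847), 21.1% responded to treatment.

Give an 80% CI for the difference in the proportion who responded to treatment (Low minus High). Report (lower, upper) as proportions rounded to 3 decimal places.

The two standard errors are √(0.3120×0.6880/525) = 0.02022 and √(0.2110×0.7890/847) = 0.01402.
Because the samples are independent, SE_diff = √(0.02022² + 0.01402²) = 0.02461.
Using z* = 1.282 for 80%, ME = 1.282 × 0.02461 = 0.03155.
p̂₁ − p̂₂ = 0.1010; interval 0.1010 ± 0.03155 gives (0.069, 0.133).

(0.069, 0.133)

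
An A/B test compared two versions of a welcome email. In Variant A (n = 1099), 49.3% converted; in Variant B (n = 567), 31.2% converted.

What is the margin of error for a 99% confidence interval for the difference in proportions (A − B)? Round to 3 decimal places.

0.063

SE₁ = √(p̂₁(1−p̂₁)/n₁) = √(0.4930·0.5070/1099) = 0.01508; SE₂ = √(0.3120·0.6880/567) = 0.01946.
Independent samples: SE of the difference = √(SE₁² + SE₂²) = √(0.0002274064 + 0.0003786916) = 0.02462.
z* for 99% confidence is 2.576, so the margin of error is 2.576 × 0.02462 = 0.06342.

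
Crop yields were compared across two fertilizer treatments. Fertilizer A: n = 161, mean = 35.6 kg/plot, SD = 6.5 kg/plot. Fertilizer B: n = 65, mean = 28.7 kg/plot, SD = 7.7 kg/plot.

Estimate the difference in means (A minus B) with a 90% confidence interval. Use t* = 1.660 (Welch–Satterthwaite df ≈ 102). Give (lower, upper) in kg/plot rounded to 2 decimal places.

SE₁ = s₁/√n₁ = 6.5/√161 = 0.5123; SE₂ = 7.7/√65 = 0.9551.
Independent samples, unequal variances: SE_diff = √(SE₁² + SE₂²) = √(0.26245129 + 0.91221601) = 1.0838.
t* = 1.660, so margin of error = 1.660 × 1.0838 = 1.7991.
Difference in means = 35.6 − 28.7 = 6.9000.
6.9000 ± 1.7991 → (5.10, 8.70).

(5.10, 8.70)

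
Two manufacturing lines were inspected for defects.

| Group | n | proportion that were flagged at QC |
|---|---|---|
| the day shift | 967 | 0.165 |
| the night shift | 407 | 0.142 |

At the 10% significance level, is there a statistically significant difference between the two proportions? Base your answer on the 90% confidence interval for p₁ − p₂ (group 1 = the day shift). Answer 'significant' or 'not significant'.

not significant

The two standard errors are √(0.1650×0.8350/967) = 0.01194 and √(0.1420×0.8580/407) = 0.01730.
Because the samples are independent, SE_diff = √(0.01194² + 0.01730²) = 0.02102.
Using z* = 1.645 for 90%, ME = 1.645 × 0.02102 = 0.03458.
p̂₁ − p̂₂ = 0.0230; interval 0.0230 ± 0.03458 gives (-0.01158, 0.05758).
The interval (-0.01158, 0.05758) contains 0, so the difference is not significant.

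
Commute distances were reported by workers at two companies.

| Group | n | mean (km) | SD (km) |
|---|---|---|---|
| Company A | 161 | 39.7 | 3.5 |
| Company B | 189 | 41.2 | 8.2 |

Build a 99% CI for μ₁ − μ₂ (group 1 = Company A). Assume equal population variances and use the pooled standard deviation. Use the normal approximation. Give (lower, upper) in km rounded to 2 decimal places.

s_p = √[((n₁−1)s₁² + (n₂−1)s₂²)/(n₁+n₂−2)] = √[(160·3.5² + 188·8.2²)/348] = 6.4774.
SE = 6.4774·√(1/161 + 1/189) = 0.6947.
With z* = 2.576, margin = 2.576 × 0.6947 = 1.7895.
x̄₁ − x̄₂ = 39.7 − 41.2 = -1.5000; interval -1.5000 ± 1.7895 = (-3.29, 0.29).

(-3.29, 0.29)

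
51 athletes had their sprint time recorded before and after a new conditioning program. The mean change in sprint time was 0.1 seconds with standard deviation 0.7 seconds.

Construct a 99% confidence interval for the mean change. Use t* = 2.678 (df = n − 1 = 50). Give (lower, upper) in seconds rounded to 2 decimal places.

Paired design: SE = s_d/√n = 0.7/√51 = 0.0980.
t* = 2.678; margin of error = 2.678 × 0.0980 = 0.2624.
0.1 ± 0.2624 → (-0.16, 0.36).

(-0.16, 0.36)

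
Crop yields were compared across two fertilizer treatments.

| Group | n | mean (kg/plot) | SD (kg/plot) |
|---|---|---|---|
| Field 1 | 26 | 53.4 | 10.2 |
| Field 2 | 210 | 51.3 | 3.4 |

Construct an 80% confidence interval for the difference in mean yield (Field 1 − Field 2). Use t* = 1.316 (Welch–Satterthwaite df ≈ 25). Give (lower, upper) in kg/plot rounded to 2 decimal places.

(-0.55, 4.75)

SE₁ = s₁/√n₁ = 10.2/√26 = 2.0004; SE₂ = 3.4/√210 = 0.2346.
Independent samples, unequal variances: SE_diff = √(SE₁² + SE₂²) = √(4.00160016 + 0.05503716) = 2.0141.
t* = 1.316, so margin of error = 1.316 × 2.0141 = 2.6506.
Difference in means = 53.4 − 51.3 = 2.1000.
2.1000 ± 2.6506 → (-0.55, 4.75).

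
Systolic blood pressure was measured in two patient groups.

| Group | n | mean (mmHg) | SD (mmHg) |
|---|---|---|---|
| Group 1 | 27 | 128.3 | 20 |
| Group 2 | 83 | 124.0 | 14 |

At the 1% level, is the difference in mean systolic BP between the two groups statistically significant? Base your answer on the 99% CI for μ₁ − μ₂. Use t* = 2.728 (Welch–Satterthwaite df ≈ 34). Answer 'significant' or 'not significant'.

Standard errors of each mean: 20/√27 = 3.8490 and 14/√83 = 1.5367.
SE(x̄₁ − x̄₂) = √(3.8490² + 1.5367²) = 4.1444 for independent samples with unequal variances.
With t* = 2.728, the margin is 2.728 × 4.1444 = 11.3059.
x̄₁ − x̄₂ = 128.3 − 124.0 = 4.3000; the interval is 4.3000 ± 11.3059 = (-7.0059, 15.6059).
The interval (-7.0059, 15.6059) contains 0, so the difference is not significant.

not significant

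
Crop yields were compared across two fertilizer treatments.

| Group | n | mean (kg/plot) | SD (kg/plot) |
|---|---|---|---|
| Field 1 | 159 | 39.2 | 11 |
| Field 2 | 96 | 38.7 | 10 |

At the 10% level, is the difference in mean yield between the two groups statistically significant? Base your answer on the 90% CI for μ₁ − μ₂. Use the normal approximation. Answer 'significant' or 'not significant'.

Per-group SEs: s₁/√n₁ = 11/√159 = 0.8724, s₂/√n₂ = 10/√96 = 1.0206.
Unpooled SE of the difference: √(0.76108176 + 1.04162436) = 1.3426.
Margin of error = z* · SE = 1.645 × 1.3426 = 2.2086.
x̄₁ − x̄₂ = 39.2 − 38.7 = 0.5000.
CI: 0.5000 ± 2.2086 = (-1.7086, 2.7086).
The interval (-1.7086, 2.7086) contains 0, so the difference is not significant.

not significant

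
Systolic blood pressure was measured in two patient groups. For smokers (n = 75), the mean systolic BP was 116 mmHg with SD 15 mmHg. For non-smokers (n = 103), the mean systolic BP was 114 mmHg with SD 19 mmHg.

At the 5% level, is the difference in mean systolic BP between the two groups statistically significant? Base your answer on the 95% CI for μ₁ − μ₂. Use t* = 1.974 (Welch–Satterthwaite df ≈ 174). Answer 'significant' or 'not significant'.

SE₁ = s₁/√n₁ = 15/√75 = 1.7321; SE₂ = 19/√103 = 1.8721.
Independent samples, unequal variances: SE_diff = √(SE₁² + SE₂²) = √(3.00017041 + 3.50475841) = 2.5505.
t* = 1.974, so margin of error = 1.974 × 2.5505 = 5.0347.
Difference in means = 116 − 114 = 2.0000.
2.0000 ± 5.0347 → (-3.0347, 7.0347).
The interval (-3.0347, 7.0347) contains 0, so the difference is not significant.

not significant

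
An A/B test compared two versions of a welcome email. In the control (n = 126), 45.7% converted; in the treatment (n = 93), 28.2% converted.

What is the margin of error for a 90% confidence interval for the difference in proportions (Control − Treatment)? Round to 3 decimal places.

0.106

Each SE is √(p̂(1−p̂)/n): √(0.4570·0.5430/126) = 0.04438 and √(0.2820·0.7180/93) = 0.04666.
SE(p̂₁ − p̂₂) = √(SE₁² + SE₂²) = √(0.0019695844 + 0.0021771556) = 0.06440, since the two samples are independent.
At 90% confidence z* = 1.645; margin = 1.645 × 0.06440 = 0.10594.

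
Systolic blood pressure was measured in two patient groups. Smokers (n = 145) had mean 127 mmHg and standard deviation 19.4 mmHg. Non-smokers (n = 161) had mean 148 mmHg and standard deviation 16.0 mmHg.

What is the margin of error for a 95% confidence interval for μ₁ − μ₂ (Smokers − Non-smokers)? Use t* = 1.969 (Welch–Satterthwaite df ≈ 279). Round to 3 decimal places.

Standard errors of each mean: 19.4/√145 = 1.6111 and 16.0/√161 = 1.2610.
SE(x̄₁ − x̄₂) = √(1.6111² + 1.2610²) = 2.0459 for independent samples with unequal variances.
With t* = 1.969, the margin is 1.969 × 2.0459 = 4.0284.

4.028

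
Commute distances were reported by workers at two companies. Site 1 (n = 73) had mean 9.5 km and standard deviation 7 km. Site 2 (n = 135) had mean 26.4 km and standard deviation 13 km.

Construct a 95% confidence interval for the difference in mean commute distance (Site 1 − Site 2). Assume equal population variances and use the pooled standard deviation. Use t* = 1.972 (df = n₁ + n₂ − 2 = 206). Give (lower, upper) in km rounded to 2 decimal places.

Pooled variance s_p² = [72·7² + 134·13²] / (73+135−2) = 127.0583, so s_p = 11.2720.
SE_diff = s_p·√(1/n₁ + 1/n₂) = 11.2720·√(1/73 + 1/135) = 1.6376.
t* = 1.972; margin = 1.972 × 1.6376 = 3.2293.
Difference = 9.5 − 26.4 = -16.9000.
-16.9000 ± 3.2293 → (-20.13, -13.67).

(-20.13, -13.67)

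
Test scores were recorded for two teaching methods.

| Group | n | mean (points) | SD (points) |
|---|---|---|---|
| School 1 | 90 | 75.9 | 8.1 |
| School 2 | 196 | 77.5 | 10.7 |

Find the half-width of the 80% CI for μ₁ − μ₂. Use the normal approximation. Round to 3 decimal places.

Per-group SEs: s₁/√n₁ = 8.1/√90 = 0.8538, s₂/√n₂ = 10.7/√196 = 0.7643.
Unpooled SE of the difference: √(0.72897444 + 0.58415449) = 1.1459.
Margin of error = z* · SE = 1.282 × 1.1459 = 1.4690.

1.469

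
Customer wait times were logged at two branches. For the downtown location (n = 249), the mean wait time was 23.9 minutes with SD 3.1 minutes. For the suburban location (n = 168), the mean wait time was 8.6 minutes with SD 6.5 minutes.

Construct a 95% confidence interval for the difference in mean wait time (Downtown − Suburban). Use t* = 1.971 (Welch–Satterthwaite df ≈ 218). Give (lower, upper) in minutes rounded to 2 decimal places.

(14.24, 16.36)

SE₁ = s₁/√n₁ = 3.1/√249 = 0.1965; SE₂ = 6.5/√168 = 0.5015.
Independent samples, unequal variances: SE_diff = √(SE₁² + SE₂²) = √(0.03861225 + 0.25150225) = 0.5386.
t* = 1.971, so margin of error = 1.971 × 0.5386 = 1.0616.
Difference in means = 23.9 − 8.6 = 15.3000.
15.3000 ± 1.0616 → (14.24, 16.36).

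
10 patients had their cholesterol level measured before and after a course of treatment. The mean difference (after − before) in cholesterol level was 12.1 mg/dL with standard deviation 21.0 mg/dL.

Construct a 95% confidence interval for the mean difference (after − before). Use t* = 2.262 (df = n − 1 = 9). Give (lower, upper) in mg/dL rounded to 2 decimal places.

(-2.92, 27.12)

This is a matched-pairs design, so SE = s_d/√n = 21.0/√10 = 6.6408.
Margin = 2.262 × 6.6408 = 15.0215; the interval is 12.1 ± 15.0215 = (-2.92, 27.12).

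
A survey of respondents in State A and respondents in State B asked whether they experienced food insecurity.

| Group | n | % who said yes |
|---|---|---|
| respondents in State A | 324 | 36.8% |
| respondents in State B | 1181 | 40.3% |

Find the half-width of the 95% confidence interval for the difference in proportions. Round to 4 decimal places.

0.0595

The two standard errors are √(0.3680×0.6320/324) = 0.02679 and √(0.4030×0.5970/1181) = 0.01427.
Because the samples are independent, SE_diff = √(0.02679² + 0.01427²) = 0.03035.
Using z* = 1.960 for 95%, ME = 1.960 × 0.03035 = 0.05949.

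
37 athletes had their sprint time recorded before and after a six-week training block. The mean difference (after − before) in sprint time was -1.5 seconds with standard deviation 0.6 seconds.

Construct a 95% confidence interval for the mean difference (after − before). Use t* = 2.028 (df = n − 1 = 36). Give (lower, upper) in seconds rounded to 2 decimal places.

This is a matched-pairs design, so SE = s_d/√n = 0.6/√37 = 0.0986.
Margin = 2.028 × 0.0986 = 0.2000; the interval is -1.5 ± 0.2000 = (-1.70, -1.30).

(-1.70, -1.30)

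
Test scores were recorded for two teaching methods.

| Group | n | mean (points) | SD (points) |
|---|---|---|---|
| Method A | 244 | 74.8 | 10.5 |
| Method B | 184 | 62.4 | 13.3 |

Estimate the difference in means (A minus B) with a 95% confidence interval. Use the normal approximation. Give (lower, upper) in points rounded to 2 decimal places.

(10.07, 14.73)

SE₁ = s₁/√n₁ = 10.5/√244 = 0.6722; SE₂ = 13.3/√184 = 0.9805.
Independent samples, unequal variances: SE_diff = √(SE₁² + SE₂²) = √(0.45185284 + 0.96138025) = 1.1888.
z* = 1.960, so margin of error = 1.960 × 1.1888 = 2.3300.
Difference in means = 74.8 − 62.4 = 12.4000.
12.4000 ± 2.3300 → (10.07, 14.73).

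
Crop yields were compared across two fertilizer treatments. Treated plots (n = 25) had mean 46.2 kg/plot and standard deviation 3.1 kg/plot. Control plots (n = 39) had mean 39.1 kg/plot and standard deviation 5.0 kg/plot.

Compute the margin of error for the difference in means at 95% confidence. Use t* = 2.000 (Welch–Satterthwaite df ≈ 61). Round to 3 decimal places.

2.025

Standard errors of each mean: 3.1/√25 = 0.6200 and 5.0/√39 = 0.8006.
SE(x̄₁ − x̄₂) = √(0.6200² + 0.8006²) = 1.0126 for independent samples with unequal variances.
With t* = 2.000, the margin is 2.000 × 1.0126 = 2.0252.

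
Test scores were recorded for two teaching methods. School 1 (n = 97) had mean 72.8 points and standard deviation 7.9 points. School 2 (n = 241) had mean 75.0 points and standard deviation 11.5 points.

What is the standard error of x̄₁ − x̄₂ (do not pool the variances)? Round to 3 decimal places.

1.092

SE₁ = s₁/√n₁ = 7.9/√97 = 0.8021; SE₂ = 11.5/√241 = 0.7408.
Independent samples, unequal variances: SE_diff = √(SE₁² + SE₂²) = √(0.64336441 + 0.54878464) = 1.0919.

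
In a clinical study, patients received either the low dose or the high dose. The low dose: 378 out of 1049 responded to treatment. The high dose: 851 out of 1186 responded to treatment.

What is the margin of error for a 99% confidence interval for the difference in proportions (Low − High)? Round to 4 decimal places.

p̂₁ = 378/1049 = 0.3603 and p̂₂ = 851/1186 = 0.7175.
SE₁ = √(p̂₁(1−p̂₁)/n₁) = √(0.3603·0.6397/1049) = 0.01482; SE₂ = √(0.7175·0.2825/1186) = 0.01307.
Independent samples: SE of the difference = √(SE₁² + SE₂²) = √(0.0002196324 + 0.0001708249) = 0.01976.
z* for 99% confidence is 2.576, so the margin of error is 2.576 × 0.01976 = 0.05090.

0.0509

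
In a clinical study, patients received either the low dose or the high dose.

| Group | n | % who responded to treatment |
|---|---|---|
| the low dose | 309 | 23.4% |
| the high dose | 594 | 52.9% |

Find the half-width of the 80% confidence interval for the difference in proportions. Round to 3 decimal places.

0.041

Each SE is √(p̂(1−p̂)/n): √(0.2340·0.7660/309) = 0.02408 and √(0.5290·0.4710/594) = 0.02048.
SE(p̂₁ − p̂₂) = √(SE₁² + SE₂²) = √(0.0005798464 + 0.0004194304) = 0.03161, since the two samples are independent.
At 80% confidence z* = 1.282; margin = 1.282 × 0.03161 = 0.04052.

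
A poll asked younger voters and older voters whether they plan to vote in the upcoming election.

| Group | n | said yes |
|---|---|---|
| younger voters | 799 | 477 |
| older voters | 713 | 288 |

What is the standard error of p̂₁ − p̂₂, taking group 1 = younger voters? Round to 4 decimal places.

0.0253

Sample proportions: 477/799 = 0.5970, 288/713 = 0.4039.
Each SE is √(p̂(1−p̂)/n): √(0.5970·0.4030/799) = 0.01735 and √(0.4039·0.5961/713) = 0.01838.
SE(p̂₁ − p̂₂) = √(SE₁² + SE₂²) = √(0.0003010225 + 0.0003378244) = 0.02528, since the two samples are independent.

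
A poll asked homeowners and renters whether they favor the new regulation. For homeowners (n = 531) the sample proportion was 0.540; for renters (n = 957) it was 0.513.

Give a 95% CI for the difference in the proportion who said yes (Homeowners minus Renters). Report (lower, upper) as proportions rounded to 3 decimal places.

(-0.026, 0.080)

Each SE is √(p̂(1−p̂)/n): √(0.5400·0.4600/531) = 0.02163 and √(0.5130·0.4870/957) = 0.01616.
SE(p̂₁ − p̂₂) = √(SE₁² + SE₂²) = √(0.0004678569 + 0.0002611456) = 0.02700, since the two samples are independent.
At 95% confidence z* = 1.960; margin = 1.960 × 0.02700 = 0.05292.
The difference is 0.5400 − 0.5130 = 0.0270, so the interval is 0.0270 ± 0.05292 = (-0.026, 0.080).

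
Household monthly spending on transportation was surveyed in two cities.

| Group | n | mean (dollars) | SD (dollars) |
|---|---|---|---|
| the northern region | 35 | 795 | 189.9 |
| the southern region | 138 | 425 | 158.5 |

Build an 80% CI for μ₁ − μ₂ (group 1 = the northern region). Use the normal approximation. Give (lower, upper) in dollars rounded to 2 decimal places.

Standard errors of each mean: 189.9/√35 = 32.0990 and 158.5/√138 = 13.4924.
SE(x̄₁ − x̄₂) = √(32.0990² + 13.4924²) = 34.8194 for independent samples with unequal variances.
With z* = 1.282, the margin is 1.282 × 34.8194 = 44.6385.
x̄₁ − x̄₂ = 795 − 425 = 370.0000; the interval is 370.0000 ± 44.6385 = (325.36, 414.64).

(325.36, 414.64)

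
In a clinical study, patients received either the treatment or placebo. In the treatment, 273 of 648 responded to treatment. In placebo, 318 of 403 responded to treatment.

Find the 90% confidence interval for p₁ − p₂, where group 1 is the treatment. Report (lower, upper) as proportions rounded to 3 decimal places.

First, p̂₁ = 273/648 = 0.4213; p̂₂ = 318/403 = 0.7891.
The two standard errors are √(0.4213×0.5787/648) = 0.01940 and √(0.7891×0.2109/403) = 0.02032.
Because the samples are independent, SE_diff = √(0.01940² + 0.02032²) = 0.02809.
Using z* = 1.645 for 90%, ME = 1.645 × 0.02809 = 0.04621.
p̂₁ − p̂₂ = -0.3678; interval -0.3678 ± 0.04621 gives (-0.414, -0.322).

(-0.414, -0.322)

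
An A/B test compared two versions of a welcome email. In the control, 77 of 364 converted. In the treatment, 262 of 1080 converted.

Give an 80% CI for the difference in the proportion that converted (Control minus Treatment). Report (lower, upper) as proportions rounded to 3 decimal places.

(-0.063, 0.001)

First, p̂₁ = 77/364 = 0.2115; p̂₂ = 262/1080 = 0.2426.
The two standard errors are √(0.2115×0.7885/364) = 0.02140 and √(0.2426×0.7574/1080) = 0.01304.
Because the samples are independent, SE_diff = √(0.02140² + 0.01304²) = 0.02506.
Using z* = 1.282 for 80%, ME = 1.282 × 0.02506 = 0.03213.
p̂₁ − p̂₂ = -0.0311; interval -0.0311 ± 0.03213 gives (-0.063, 0.001).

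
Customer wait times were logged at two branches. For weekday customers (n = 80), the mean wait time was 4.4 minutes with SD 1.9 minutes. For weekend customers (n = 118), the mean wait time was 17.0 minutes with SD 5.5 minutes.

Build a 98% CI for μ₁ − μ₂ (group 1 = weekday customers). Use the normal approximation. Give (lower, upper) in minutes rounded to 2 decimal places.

Standard errors of each mean: 1.9/√80 = 0.2124 and 5.5/√118 = 0.5063.
SE(x̄₁ − x̄₂) = √(0.2124² + 0.5063²) = 0.5490 for independent samples with unequal variances.
With z* = 2.326, the margin is 2.326 × 0.5490 = 1.2770.
x̄₁ − x̄₂ = 4.4 − 17.0 = -12.6000; the interval is -12.6000 ± 1.2770 = (-13.88, -11.32).

(-13.88, -11.32)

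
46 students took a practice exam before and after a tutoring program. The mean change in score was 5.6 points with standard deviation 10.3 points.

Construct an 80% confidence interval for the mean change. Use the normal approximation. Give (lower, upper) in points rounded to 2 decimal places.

(3.65, 7.55)

This is a matched-pairs design, so SE = s_d/√n = 10.3/√46 = 1.5187.
Margin = 1.282 × 1.5187 = 1.9470; the interval is 5.6 ± 1.9470 = (3.65, 7.55).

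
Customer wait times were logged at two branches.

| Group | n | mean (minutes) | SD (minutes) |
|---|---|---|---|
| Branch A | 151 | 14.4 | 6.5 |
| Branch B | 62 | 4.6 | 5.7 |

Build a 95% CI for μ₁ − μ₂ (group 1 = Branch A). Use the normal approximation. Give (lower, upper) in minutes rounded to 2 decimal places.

(8.04, 11.56)

Standard errors of each mean: 6.5/√151 = 0.5290 and 5.7/√62 = 0.7239.
SE(x̄₁ − x̄₂) = √(0.5290² + 0.7239²) = 0.8966 for independent samples with unequal variances.
With z* = 1.960, the margin is 1.960 × 0.8966 = 1.7573.
x̄₁ − x̄₂ = 14.4 − 4.6 = 9.8000; the interval is 9.8000 ± 1.7573 = (8.04, 11.56).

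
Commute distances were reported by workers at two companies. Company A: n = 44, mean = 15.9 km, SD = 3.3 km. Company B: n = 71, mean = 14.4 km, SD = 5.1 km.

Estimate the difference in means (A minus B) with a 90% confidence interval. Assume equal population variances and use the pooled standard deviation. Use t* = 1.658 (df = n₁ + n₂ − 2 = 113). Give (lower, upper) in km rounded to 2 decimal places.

(0.07, 2.93)

Pooled variance s_p² = [43·3.3² + 70·5.1²] / (44+71−2) = 20.2564, so s_p = 4.5007.
SE_diff = s_p·√(1/n₁ + 1/n₂) = 4.5007·√(1/44 + 1/71) = 0.8635.
t* = 1.658; margin = 1.658 × 0.8635 = 1.4317.
Difference = 15.9 − 14.4 = 1.5000.
1.5000 ± 1.4317 → (0.07, 2.93).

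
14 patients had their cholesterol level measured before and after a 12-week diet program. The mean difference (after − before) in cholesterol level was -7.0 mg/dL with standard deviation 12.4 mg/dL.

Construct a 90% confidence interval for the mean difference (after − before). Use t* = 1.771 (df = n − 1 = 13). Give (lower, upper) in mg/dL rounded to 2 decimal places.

Paired design: SE = s_d/√n = 12.4/√14 = 3.3140.
t* = 1.771; margin of error = 1.771 × 3.3140 = 5.8691.
-7.0 ± 5.8691 → (-12.87, -1.13).

(-12.87, -1.13)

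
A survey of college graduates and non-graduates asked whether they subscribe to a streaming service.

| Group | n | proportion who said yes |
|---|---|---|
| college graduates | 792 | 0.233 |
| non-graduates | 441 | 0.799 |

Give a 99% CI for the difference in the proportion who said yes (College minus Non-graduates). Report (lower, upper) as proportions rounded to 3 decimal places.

(-0.629, -0.503)

Each SE is √(p̂(1−p̂)/n): √(0.2330·0.7670/792) = 0.01502 and √(0.7990·0.2010/441) = 0.01908.
SE(p̂₁ − p̂₂) = √(SE₁² + SE₂²) = √(0.0002256004 + 0.0003640464) = 0.02428, since the two samples are independent.
At 99% confidence z* = 2.576; margin = 2.576 × 0.02428 = 0.06255.
The difference is 0.2330 − 0.7990 = -0.5660, so the interval is -0.5660 ± 0.06255 = (-0.629, -0.503).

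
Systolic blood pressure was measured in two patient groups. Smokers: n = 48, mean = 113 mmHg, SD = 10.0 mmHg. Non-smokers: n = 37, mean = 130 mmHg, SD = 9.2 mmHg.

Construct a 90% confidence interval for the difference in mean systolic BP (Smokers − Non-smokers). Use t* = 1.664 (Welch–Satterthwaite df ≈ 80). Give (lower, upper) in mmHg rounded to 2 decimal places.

Per-group SEs: s₁/√n₁ = 10.0/√48 = 1.4434, s₂/√n₂ = 9.2/√37 = 1.5125.
Unpooled SE of the difference: √(2.08340356 + 2.28765625) = 2.0907.
Margin of error = t* · SE = 1.664 × 2.0907 = 3.4789.
x̄₁ − x̄₂ = 113 − 130 = -17.0000.
CI: -17.0000 ± 3.4789 = (-20.48, -13.52).

(-20.48, -13.52)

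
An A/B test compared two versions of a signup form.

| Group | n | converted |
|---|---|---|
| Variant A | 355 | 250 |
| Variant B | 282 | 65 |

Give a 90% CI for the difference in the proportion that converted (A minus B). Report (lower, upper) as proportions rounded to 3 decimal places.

(0.416, 0.531)

Sample proportions: 250/355 = 0.7042, 65/282 = 0.2305.
Each SE is √(p̂(1−p̂)/n): √(0.7042·0.2958/355) = 0.02422 and √(0.2305·0.7695/282) = 0.02508.
SE(p̂₁ − p̂₂) = √(SE₁² + SE₂²) = √(0.0005866084 + 0.0006290064) = 0.03487, since the two samples are independent.
At 90% confidence z* = 1.645; margin = 1.645 × 0.03487 = 0.05736.
The difference is 0.7042 − 0.2305 = 0.4737, so the interval is 0.4737 ± 0.05736 = (0.416, 0.531).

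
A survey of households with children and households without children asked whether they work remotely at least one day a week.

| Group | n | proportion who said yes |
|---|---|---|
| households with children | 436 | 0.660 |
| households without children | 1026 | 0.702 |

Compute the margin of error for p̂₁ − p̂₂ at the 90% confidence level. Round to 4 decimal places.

SE₁ = √(p̂₁(1−p̂₁)/n₁) = √(0.6600·0.3400/436) = 0.02269; SE₂ = √(0.7020·0.2980/1026) = 0.01428.
Independent samples: SE of the difference = √(SE₁² + SE₂²) = √(0.0005148361 + 0.0002039184) = 0.02681.
z* for 90% confidence is 1.645, so the margin of error is 1.645 × 0.02681 = 0.04410.

0.0441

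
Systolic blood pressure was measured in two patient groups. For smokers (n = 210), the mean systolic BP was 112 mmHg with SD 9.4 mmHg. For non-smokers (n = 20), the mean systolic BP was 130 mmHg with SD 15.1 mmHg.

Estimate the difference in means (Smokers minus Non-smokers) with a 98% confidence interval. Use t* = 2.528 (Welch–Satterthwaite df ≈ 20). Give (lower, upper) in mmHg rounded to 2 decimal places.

Per-group SEs: s₁/√n₁ = 9.4/√210 = 0.6487, s₂/√n₂ = 15.1/√20 = 3.3765.
Unpooled SE of the difference: √(0.42081169 + 11.40075225) = 3.4383.
Margin of error = t* · SE = 2.528 × 3.4383 = 8.6920.
x̄₁ − x̄₂ = 112 − 130 = -18.0000.
CI: -18.0000 ± 8.6920 = (-26.69, -9.31).

(-26.69, -9.31)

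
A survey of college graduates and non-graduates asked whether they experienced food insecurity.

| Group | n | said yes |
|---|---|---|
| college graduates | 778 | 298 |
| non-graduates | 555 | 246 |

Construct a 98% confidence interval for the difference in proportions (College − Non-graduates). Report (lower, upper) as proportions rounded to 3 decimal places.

(-0.124, 0.003)

First, p̂₁ = 298/778 = 0.3830; p̂₂ = 246/555 = 0.4432.
The two standard errors are √(0.3830×0.6170/778) = 0.01743 and √(0.4432×0.5568/555) = 0.02109.
Because the samples are independent, SE_diff = √(0.01743² + 0.02109²) = 0.02736.
Using z* = 2.326 for 98%, ME = 2.326 × 0.02736 = 0.06364.
p̂₁ − p̂₂ = -0.0602; interval -0.0602 ± 0.06364 gives (-0.124, 0.003).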